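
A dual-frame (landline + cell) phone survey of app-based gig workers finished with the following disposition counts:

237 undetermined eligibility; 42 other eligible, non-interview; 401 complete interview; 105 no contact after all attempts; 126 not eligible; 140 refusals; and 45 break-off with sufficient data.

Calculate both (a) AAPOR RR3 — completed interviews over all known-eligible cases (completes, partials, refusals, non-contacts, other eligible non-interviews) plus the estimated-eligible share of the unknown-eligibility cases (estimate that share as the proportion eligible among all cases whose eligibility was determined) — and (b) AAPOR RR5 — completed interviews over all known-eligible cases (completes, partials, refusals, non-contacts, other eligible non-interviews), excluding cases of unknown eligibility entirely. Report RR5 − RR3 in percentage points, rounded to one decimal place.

Num = 401
Eligible (known) = 401 + 45 + 140 + 105 + 42 = 733
e = 733 / (733 + 126) = 733 / 859 = 0.8533
Estimated eligible among unknowns = 0.8533 × 237 = 202.23
Denominator = 733 + 202.23 = 935.23
RR3 = 401 / 935.23 = 0.4288
Denominator = 401 + 45 + 140 + 105 + 42 = 733
RR5 = 401 / 733 = 0.5471
Difference = 54.71 − 42.88 = 11.83 percentage points

11.8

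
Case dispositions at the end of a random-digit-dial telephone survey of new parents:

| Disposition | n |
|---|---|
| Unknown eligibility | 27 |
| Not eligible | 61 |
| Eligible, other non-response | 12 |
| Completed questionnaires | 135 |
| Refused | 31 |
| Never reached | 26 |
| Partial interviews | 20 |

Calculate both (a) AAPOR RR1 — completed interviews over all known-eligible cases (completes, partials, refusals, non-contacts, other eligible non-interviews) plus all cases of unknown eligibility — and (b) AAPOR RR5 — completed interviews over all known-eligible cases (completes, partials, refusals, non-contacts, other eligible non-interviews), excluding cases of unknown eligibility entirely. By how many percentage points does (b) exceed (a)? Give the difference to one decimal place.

6.5

Top = 135
Denom = 135 + 20 + 31 + 26 + 12 + 27 = 251
RR1 = 135 / 251 = 0.5378
Denom = 135 + 20 + 31 + 26 + 12 = 224
RR5 = 135 / 224 = 0.6027
Difference = 60.27 − 53.78 = 6.49 percentage points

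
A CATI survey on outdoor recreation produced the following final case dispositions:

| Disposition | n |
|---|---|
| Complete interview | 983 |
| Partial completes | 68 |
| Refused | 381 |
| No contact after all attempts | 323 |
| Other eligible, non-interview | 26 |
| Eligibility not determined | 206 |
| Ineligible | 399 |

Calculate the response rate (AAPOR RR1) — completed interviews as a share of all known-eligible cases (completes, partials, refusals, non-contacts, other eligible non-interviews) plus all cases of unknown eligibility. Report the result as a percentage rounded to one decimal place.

Top → 983
Denom → 983 + 68 + 381 + 323 + 26 + 206 = 1987
RR1 = 983 / 1987 = 0.4947

49.5%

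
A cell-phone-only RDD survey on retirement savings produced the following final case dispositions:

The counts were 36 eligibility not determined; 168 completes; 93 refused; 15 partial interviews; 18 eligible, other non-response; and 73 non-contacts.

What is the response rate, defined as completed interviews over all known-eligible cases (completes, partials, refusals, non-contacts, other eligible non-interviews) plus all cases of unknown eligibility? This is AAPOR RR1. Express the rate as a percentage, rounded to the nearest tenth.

Num: 168
Denominator: 168 + 15 + 93 + 73 + 18 + 36 = 403
RR1 = 168 / 403 = 0.4169

41.7%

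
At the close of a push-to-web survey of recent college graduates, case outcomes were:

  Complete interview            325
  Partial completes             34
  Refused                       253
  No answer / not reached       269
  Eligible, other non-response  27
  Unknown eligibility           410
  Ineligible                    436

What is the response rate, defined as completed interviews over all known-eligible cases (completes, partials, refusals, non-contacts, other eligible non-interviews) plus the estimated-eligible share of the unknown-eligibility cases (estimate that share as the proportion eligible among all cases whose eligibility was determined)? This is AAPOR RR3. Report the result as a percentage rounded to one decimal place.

27.4%

Numerator → 325
Eligible (known) → 325 + 34 + 253 + 269 + 27 = 908
e = 908 / (908 + 436) = 908 / 1344 = 0.6756
Eligible share of unknowns → 0.6756 × 410 = 277.00
Base → 908 + 277.00 = 1185.00
RR3 = 325 / 1185.00 = 0.2743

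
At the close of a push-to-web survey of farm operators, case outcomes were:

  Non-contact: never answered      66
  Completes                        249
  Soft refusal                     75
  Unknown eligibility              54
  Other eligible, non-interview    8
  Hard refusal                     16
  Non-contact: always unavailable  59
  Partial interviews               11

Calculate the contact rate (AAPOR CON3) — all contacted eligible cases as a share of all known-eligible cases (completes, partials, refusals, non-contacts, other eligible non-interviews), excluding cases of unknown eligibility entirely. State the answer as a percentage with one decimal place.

74.2%

Refusal or break-off = 16 + 75 = 91
Non-contacts = 66 + 59 = 125
Num: 249 + 11 + 91 + 8 = 359
Denominator: 249 + 11 + 91 + 125 + 8 = 484
CON3 = 359 / 484 = 0.7417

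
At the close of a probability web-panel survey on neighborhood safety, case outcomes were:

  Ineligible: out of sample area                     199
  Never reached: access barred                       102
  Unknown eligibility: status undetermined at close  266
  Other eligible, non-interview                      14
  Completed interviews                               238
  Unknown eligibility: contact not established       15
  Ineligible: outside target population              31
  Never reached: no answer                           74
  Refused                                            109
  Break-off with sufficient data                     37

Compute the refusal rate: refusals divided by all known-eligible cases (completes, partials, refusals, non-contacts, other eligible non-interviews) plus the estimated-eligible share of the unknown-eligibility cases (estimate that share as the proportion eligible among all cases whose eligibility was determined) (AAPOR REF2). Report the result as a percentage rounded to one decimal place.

14.1%

Never reached = 74 + 102 = 176
Eligibility not determined = 15 + 266 = 281
Not eligible = 31 + 199 = 230
Top: 109
Eligible (known): 238 + 37 + 109 + 176 + 14 = 574
e = 574 / (574 + 230) = 574 / 804 = 0.7139
e × U: 0.7139 × 281 = 200.61
Denom: 574 + 200.61 = 774.61
REF2 = 109 / 774.61 = 0.1407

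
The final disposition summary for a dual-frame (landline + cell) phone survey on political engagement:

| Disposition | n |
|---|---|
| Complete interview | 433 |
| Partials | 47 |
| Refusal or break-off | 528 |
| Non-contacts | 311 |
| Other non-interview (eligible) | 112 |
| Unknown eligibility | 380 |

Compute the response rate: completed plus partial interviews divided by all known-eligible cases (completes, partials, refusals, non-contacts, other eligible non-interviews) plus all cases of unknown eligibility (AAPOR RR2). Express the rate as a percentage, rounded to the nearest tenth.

26.5%

Top → 433 + 47 = 480
Base → 433 + 47 + 528 + 311 + 112 + 380 = 1811
RR2 = 480 / 1811 = 0.2650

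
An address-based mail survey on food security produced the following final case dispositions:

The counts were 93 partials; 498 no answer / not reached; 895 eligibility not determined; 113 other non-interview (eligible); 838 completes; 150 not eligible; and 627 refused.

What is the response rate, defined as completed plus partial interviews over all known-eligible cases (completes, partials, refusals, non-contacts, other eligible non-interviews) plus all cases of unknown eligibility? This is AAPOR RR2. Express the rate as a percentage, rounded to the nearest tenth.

Num: 838 + 93 = 931
Denom: 838 + 93 + 627 + 498 + 113 + 895 = 3064
RR2 = 931 / 3064 = 0.3039

30.4%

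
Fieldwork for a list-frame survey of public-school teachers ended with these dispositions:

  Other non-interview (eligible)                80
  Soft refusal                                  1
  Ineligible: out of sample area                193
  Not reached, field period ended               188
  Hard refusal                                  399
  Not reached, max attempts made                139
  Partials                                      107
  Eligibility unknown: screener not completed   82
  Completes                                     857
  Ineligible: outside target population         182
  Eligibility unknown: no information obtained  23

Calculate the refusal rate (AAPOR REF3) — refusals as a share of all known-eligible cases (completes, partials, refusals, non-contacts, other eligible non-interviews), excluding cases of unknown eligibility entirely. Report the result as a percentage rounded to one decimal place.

22.6%

Refusals = 399 + 1 = 400
No answer / not reached = 188 + 139 = 327
Undetermined eligibility = 82 + 23 = 105
Ineligible = 182 + 193 = 375
Numerator → 400
Denom → 857 + 107 + 400 + 327 + 80 = 1771
REF3 = 400 / 1771 = 0.2259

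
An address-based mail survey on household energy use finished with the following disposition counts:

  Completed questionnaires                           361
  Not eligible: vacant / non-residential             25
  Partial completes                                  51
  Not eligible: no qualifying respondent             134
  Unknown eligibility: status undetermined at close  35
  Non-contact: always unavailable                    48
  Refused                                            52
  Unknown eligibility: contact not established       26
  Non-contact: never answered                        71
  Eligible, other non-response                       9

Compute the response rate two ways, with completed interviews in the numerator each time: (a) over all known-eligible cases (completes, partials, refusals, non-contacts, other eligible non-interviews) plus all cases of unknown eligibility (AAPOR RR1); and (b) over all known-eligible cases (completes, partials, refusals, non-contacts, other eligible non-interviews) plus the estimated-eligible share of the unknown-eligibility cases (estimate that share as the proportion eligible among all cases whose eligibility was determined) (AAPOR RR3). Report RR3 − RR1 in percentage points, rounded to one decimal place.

1.1

No answer / not reached = 71 + 48 = 119
Unknown if eligible = 26 + 35 = 61
Screened out, ineligible = 134 + 25 = 159
Numerator → 361
Denominator → 361 + 51 + 52 + 119 + 9 + 61 = 653
RR1 = 361 / 653 = 0.5528
Eligible (known) → 361 + 51 + 52 + 119 + 9 = 592
e = 592 / (592 + 159) = 592 / 751 = 0.7883
e × U → 0.7883 × 61 = 48.09
Denominator → 592 + 48.09 = 640.09
RR3 = 361 / 640.09 = 0.5640
Difference = 56.40 − 55.28 = 1.12 percentage points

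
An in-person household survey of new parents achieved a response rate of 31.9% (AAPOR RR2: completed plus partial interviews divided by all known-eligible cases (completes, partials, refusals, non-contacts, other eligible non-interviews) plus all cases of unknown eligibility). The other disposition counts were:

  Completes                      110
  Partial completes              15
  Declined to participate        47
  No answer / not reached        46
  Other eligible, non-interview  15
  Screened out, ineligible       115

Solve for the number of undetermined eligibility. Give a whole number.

Numerator: 110 + 15 = 125
RR2 = 125 / D = 0.319
D = 125 / 0.319 = 391.8
Other denominator terms total 233
undetermined eligibility = 391.8 − 233 ≈ 159

159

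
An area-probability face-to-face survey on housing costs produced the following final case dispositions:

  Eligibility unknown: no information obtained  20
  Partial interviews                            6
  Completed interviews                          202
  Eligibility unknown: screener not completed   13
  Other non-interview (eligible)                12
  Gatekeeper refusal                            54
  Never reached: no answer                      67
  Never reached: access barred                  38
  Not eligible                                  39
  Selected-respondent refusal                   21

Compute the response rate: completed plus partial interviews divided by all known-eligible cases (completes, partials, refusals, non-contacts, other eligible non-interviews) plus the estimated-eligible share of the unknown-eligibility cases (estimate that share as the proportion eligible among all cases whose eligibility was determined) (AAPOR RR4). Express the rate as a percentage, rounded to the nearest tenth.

Refusals = 54 + 21 = 75
No answer / not reached = 67 + 38 = 105
Unknown if eligible = 13 + 20 = 33
Top: 202 + 6 = 208
Known eligible: 202 + 6 + 75 + 105 + 12 = 400
e = 400 / (400 + 39) = 400 / 439 = 0.9112
e × U: 0.9112 × 33 = 30.07
Base: 400 + 30.07 = 430.07
RR4 = 208 / 430.07 = 0.4836

48.4%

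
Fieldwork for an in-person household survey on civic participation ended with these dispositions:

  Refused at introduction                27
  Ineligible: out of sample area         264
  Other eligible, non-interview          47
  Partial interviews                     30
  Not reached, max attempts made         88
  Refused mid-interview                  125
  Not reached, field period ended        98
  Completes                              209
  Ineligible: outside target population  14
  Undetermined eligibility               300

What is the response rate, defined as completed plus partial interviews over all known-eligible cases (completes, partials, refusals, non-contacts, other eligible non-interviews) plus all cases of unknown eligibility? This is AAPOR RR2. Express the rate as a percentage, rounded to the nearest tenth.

Declined to participate = 27 + 125 = 152
Non-contacts = 98 + 88 = 186
Screened out, ineligible = 14 + 264 = 278
Numerator: 209 + 30 = 239
Denominator: 209 + 30 + 152 + 186 + 47 + 300 = 924
RR2 = 239 / 924 = 0.2587

25.9%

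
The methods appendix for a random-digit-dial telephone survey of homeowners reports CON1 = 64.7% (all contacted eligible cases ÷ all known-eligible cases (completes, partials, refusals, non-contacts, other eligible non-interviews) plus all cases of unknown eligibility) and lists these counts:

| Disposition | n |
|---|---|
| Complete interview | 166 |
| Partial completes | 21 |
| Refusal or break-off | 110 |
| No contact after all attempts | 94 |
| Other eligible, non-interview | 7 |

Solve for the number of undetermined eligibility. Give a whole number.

72

Numerator → 166 + 21 + 110 + 7 = 304
CON1 = 304 / D = 0.647
D = 304 / 0.647 = 469.9
Remaining denominator categories sum to 398
undetermined eligibility = 469.9 − 398 ≈ 72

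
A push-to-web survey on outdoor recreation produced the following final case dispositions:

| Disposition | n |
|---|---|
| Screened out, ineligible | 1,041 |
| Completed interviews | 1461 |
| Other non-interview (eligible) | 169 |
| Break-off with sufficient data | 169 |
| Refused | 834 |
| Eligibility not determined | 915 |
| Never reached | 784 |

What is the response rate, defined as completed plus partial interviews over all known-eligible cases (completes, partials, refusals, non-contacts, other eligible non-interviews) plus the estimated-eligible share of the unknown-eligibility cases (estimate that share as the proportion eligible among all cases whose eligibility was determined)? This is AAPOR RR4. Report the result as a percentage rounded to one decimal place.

39.6%

Num: 1461 + 169 = 1630
Known eligible: 1461 + 169 + 834 + 784 + 169 = 3417
e = 3417 / (3417 + 1041) = 3417 / 4458 = 0.7665
Estimated eligible among unknowns: 0.7665 × 915 = 701.35
Denominator: 3417 + 701.35 = 4118.35
RR4 = 1630 / 4118.35 = 0.3958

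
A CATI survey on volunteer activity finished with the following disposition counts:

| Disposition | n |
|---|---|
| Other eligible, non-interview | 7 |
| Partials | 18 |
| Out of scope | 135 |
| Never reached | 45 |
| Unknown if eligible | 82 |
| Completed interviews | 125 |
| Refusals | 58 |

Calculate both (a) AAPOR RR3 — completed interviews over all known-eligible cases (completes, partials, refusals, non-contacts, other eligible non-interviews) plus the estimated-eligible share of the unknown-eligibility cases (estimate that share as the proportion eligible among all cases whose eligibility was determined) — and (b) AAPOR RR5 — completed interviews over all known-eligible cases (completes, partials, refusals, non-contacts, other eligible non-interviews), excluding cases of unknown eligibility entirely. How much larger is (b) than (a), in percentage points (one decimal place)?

8.6

Num = 125
Eligible (known) = 125 + 18 + 58 + 45 + 7 = 253
e = 253 / (253 + 135) = 253 / 388 = 0.6521
e × U = 0.6521 × 82 = 53.47
Base = 253 + 53.47 = 306.47
RR3 = 125 / 306.47 = 0.4079
Base = 125 + 18 + 58 + 45 + 7 = 253
RR5 = 125 / 253 = 0.4941
Difference = 49.41 − 40.79 = 8.62 percentage points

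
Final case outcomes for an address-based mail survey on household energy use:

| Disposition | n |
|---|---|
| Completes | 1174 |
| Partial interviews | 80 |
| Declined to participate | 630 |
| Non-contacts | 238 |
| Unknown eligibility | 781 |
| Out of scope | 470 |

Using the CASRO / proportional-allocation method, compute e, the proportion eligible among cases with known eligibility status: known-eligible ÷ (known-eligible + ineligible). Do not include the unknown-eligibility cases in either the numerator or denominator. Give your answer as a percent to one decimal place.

Known eligible: 1174 + 80 + 630 + 238 = 2122
e = 2122 / (2122 + 470) = 2122 / 2592 = 0.8187

81.9%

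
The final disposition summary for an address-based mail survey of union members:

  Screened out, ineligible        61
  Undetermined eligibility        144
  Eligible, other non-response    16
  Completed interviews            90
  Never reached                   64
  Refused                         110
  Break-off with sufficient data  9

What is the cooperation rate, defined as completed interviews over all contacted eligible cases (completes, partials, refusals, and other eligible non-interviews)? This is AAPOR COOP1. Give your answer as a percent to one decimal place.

40.0%

Top = 90
Base = 90 + 9 + 110 + 16 = 225
COOP1 = 90 / 225 = 0.4000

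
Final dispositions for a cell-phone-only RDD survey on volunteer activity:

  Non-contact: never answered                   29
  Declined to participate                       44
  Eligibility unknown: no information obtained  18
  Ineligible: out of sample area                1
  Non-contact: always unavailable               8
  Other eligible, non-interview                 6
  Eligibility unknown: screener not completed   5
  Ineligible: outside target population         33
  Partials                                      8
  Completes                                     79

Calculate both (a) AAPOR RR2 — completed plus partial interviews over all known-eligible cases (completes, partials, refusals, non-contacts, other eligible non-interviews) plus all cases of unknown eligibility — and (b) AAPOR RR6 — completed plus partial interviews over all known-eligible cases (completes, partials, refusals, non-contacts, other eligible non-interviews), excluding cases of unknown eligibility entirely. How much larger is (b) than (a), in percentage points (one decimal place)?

5.8

No answer / not reached = 29 + 8 = 37
Unknown if eligible = 5 + 18 = 23
Not eligible = 33 + 1 = 34
Numerator → 79 + 8 = 87
Denom → 79 + 8 + 44 + 37 + 6 + 23 = 197
RR2 = 87 / 197 = 0.4416
Denom → 79 + 8 + 44 + 37 + 6 = 174
RR6 = 87 / 174 = 0.5000
Difference = 50.00 − 44.16 = 5.84 percentage points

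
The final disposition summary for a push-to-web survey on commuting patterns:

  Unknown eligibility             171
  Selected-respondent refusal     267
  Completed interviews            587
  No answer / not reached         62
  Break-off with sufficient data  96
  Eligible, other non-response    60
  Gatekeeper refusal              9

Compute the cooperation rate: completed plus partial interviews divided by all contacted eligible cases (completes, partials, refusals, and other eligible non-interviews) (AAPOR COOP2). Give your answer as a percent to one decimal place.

67.0%

Refused = 9 + 267 = 276
Top → 587 + 96 = 683
Denominator → 587 + 96 + 276 + 60 = 1019
COOP2 = 683 / 1019 = 0.6703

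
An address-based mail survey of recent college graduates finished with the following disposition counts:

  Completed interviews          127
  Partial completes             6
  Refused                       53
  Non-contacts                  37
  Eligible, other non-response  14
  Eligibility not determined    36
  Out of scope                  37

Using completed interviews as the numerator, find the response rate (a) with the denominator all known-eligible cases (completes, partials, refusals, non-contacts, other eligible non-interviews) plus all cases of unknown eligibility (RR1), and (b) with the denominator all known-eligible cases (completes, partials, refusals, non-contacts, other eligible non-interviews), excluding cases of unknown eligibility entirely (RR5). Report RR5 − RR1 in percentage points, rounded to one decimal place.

7.1

Num → 127
Denom → 127 + 6 + 53 + 37 + 14 + 36 = 273
RR1 = 127 / 273 = 0.4652
Denom → 127 + 6 + 53 + 37 + 14 = 237
RR5 = 127 / 237 = 0.5359
Difference = 53.59 − 46.52 = 7.07 percentage points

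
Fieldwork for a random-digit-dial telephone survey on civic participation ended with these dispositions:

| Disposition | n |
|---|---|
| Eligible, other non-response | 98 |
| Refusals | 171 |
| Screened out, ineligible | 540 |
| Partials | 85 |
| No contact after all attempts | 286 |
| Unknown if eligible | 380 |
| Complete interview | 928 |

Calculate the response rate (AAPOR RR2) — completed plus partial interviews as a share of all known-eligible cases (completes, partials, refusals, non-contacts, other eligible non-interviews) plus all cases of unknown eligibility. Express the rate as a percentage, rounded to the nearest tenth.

Numerator → 928 + 85 = 1013
Base → 928 + 85 + 171 + 286 + 98 + 380 = 1948
RR2 = 1013 / 1948 = 0.5200

52.0%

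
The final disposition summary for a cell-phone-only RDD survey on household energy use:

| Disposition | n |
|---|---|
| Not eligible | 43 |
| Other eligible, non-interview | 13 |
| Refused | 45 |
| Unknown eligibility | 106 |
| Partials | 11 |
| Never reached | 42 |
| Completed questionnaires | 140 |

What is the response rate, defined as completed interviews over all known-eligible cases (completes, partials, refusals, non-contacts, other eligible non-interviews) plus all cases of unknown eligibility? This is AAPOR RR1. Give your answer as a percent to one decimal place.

Numerator: 140
Base: 140 + 11 + 45 + 42 + 13 + 106 = 357
RR1 = 140 / 357 = 0.3922

39.2%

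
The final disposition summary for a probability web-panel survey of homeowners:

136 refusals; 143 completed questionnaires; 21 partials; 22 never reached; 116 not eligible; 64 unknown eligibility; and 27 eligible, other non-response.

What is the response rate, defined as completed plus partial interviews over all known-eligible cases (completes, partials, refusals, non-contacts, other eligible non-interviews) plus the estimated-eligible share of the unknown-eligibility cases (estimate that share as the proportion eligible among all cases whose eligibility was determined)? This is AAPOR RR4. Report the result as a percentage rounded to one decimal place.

41.3%

Num → 143 + 21 = 164
Determined eligible → 143 + 21 + 136 + 22 + 27 = 349
e = 349 / (349 + 116) = 349 / 465 = 0.7505
e × U → 0.7505 × 64 = 48.03
Denominator → 349 + 48.03 = 397.03
RR4 = 164 / 397.03 = 0.4131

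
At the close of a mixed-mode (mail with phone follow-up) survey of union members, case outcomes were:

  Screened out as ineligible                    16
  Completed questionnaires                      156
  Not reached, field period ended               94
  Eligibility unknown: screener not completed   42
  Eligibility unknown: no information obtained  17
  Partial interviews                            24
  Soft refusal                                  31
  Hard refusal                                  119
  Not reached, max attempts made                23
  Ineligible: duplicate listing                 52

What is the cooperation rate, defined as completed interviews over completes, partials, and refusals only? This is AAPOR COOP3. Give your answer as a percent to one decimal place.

Refused = 119 + 31 = 150
Non-contacts = 94 + 23 = 117
Eligibility not determined = 42 + 17 = 59
Out of scope = 16 + 52 = 68
Numerator = 156
Base = 156 + 24 + 150 = 330
COOP3 = 156 / 330 = 0.4727

47.3%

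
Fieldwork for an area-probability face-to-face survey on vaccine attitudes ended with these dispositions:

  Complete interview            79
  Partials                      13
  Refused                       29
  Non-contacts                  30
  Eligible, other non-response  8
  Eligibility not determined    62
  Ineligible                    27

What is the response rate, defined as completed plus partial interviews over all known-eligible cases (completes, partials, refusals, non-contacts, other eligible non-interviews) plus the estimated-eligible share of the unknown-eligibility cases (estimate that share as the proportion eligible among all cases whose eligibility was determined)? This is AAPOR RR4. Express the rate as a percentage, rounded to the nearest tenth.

Num → 79 + 13 = 92
Eligible (known) → 79 + 13 + 29 + 30 + 8 = 159
e = 159 / (159 + 27) = 159 / 186 = 0.8548
Eligible share of unknowns → 0.8548 × 62 = 53.00
Base → 159 + 53.00 = 212.00
RR4 = 92 / 212.00 = 0.4340

43.4%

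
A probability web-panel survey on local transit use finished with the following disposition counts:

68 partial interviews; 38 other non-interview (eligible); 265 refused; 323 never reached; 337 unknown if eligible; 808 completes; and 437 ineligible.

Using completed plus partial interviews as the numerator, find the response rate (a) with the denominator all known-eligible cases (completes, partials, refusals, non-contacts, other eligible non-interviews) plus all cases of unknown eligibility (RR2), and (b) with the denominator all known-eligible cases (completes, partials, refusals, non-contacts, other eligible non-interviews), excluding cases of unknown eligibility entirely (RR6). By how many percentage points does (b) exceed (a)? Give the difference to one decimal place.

Num: 808 + 68 = 876
Denom: 808 + 68 + 265 + 323 + 38 + 337 = 1839
RR2 = 876 / 1839 = 0.4763
Denom: 808 + 68 + 265 + 323 + 38 = 1502
RR6 = 876 / 1502 = 0.5832
Difference = 58.32 − 47.63 = 10.69 percentage points

10.7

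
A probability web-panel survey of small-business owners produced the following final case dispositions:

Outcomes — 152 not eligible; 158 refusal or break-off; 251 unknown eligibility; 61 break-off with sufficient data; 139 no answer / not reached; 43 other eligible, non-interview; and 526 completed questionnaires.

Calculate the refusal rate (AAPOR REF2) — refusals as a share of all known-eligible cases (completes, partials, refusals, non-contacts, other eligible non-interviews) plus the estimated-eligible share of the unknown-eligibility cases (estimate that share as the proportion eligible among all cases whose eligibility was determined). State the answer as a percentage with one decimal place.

13.8%

Num: 158
Eligible (known): 526 + 61 + 158 + 139 + 43 = 927
e = 927 / (927 + 152) = 927 / 1079 = 0.8591
e × U: 0.8591 × 251 = 215.63
Denom: 927 + 215.63 = 1142.63
REF2 = 158 / 1142.63 = 0.1383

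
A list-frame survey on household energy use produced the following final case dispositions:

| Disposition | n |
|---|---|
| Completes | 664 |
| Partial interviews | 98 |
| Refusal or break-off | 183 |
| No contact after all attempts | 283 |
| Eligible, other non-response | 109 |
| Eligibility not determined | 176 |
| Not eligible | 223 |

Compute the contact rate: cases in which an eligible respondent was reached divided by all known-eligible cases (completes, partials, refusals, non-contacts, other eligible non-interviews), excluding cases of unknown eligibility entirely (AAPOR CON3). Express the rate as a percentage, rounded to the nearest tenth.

78.8%

Numerator = 664 + 98 + 183 + 109 = 1054
Base = 664 + 98 + 183 + 283 + 109 = 1337
CON3 = 1054 / 1337 = 0.7883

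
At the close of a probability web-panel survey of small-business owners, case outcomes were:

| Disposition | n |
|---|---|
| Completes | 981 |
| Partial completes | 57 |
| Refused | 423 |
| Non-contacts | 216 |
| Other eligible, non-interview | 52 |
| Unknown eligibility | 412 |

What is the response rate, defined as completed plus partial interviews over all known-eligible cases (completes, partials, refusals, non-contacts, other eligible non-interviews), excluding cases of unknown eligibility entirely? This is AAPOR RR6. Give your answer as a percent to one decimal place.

Top = 981 + 57 = 1038
Denom = 981 + 57 + 423 + 216 + 52 = 1729
RR6 = 1038 / 1729 = 0.6003

60.0%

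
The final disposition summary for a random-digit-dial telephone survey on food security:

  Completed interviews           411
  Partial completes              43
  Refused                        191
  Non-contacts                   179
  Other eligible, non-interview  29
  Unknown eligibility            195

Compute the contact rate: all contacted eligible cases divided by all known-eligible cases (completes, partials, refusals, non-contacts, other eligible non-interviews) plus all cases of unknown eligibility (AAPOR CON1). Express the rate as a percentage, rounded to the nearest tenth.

Top: 411 + 43 + 191 + 29 = 674
Denom: 411 + 43 + 191 + 179 + 29 + 195 = 1048
CON1 = 674 / 1048 = 0.6431

64.3%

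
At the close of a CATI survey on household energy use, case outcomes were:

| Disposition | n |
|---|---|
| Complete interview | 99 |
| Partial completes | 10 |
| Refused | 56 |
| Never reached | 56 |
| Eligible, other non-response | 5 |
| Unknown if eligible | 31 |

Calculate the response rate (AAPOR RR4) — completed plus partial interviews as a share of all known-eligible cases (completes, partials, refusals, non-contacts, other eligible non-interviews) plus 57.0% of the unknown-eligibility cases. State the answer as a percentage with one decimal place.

44.7%

Top: 99 + 10 = 109
Determined eligible: 99 + 10 + 56 + 56 + 5 = 226
e × U: 0.5700 × 31 = 17.67
Base: 226 + 17.67 = 243.67
RR4 = 109 / 243.67 = 0.4473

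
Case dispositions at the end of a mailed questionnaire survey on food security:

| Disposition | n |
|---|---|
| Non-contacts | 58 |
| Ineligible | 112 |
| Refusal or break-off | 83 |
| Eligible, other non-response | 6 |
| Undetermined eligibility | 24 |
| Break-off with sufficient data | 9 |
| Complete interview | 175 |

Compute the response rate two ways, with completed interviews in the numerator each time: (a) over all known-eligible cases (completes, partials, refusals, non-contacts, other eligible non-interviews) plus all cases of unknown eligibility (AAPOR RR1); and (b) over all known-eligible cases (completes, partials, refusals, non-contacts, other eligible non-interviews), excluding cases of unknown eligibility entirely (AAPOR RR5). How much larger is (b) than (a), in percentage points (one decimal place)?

3.6

Top: 175
Denom: 175 + 9 + 83 + 58 + 6 + 24 = 355
RR1 = 175 / 355 = 0.4930
Denom: 175 + 9 + 83 + 58 + 6 = 331
RR5 = 175 / 331 = 0.5287
Difference = 52.87 − 49.30 = 3.57 percentage points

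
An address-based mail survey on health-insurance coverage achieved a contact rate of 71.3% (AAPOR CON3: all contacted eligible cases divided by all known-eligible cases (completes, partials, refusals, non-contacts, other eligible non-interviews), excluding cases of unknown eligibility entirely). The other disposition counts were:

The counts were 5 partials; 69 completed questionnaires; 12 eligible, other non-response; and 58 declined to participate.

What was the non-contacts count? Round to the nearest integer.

Num → 69 + 5 + 58 + 12 = 144
CON3 = 144 / D = 0.713
D = 144 / 0.713 = 202.0
Rest of base = 144
non-contacts = 202.0 − 144 ≈ 58

58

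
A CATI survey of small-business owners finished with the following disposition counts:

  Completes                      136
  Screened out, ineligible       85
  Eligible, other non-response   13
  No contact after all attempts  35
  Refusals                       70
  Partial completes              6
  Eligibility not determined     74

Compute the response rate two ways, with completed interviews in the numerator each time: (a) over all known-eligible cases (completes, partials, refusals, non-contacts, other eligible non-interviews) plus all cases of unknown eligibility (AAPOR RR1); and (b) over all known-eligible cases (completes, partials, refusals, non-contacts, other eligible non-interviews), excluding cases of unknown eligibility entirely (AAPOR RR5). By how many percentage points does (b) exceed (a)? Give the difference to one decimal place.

11.6

Numerator: 136
Base: 136 + 6 + 70 + 35 + 13 + 74 = 334
RR1 = 136 / 334 = 0.4072
Base: 136 + 6 + 70 + 35 + 13 = 260
RR5 = 136 / 260 = 0.5231
Difference = 52.31 − 40.72 = 11.59 percentage points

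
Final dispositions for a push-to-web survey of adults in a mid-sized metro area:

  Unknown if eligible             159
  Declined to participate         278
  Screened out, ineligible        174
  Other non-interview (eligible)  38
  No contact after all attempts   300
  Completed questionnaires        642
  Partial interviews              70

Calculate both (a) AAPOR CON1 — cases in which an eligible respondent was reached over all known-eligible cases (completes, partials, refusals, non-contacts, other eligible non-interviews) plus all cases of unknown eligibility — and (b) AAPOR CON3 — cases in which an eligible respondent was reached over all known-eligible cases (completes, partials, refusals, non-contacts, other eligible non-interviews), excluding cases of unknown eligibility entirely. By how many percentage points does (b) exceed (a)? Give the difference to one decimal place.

Num = 642 + 70 + 278 + 38 = 1028
Denom = 642 + 70 + 278 + 300 + 38 + 159 = 1487
CON1 = 1028 / 1487 = 0.6913
Denom = 642 + 70 + 278 + 300 + 38 = 1328
CON3 = 1028 / 1328 = 0.7741
Difference = 77.41 − 69.13 = 8.28 percentage points

8.3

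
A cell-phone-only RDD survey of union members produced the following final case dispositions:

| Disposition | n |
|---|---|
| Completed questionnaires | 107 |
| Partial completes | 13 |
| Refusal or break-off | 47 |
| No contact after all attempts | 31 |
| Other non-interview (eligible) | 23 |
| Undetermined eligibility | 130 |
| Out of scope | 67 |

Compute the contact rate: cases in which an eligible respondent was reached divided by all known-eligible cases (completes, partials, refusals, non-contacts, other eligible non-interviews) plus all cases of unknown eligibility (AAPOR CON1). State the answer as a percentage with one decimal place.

54.1%

Num: 107 + 13 + 47 + 23 = 190
Denominator: 107 + 13 + 47 + 31 + 23 + 130 = 351
CON1 = 190 / 351 = 0.5413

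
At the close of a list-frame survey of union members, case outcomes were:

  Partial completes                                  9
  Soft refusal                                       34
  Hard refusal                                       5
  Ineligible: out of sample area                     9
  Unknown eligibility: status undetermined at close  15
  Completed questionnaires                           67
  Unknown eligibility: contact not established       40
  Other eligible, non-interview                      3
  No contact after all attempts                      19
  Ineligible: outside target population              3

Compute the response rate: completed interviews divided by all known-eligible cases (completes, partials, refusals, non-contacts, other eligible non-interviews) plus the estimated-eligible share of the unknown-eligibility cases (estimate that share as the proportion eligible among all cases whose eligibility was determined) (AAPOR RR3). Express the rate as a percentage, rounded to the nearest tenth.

Declined to participate = 5 + 34 = 39
Undetermined eligibility = 40 + 15 = 55
Screened out, ineligible = 3 + 9 = 12
Top → 67
Determined eligible → 67 + 9 + 39 + 19 + 3 = 137
e = 137 / (137 + 12) = 137 / 149 = 0.9195
Eligible share of unknowns → 0.9195 × 55 = 50.57
Denom → 137 + 50.57 = 187.57
RR3 = 67 / 187.57 = 0.3572

35.7%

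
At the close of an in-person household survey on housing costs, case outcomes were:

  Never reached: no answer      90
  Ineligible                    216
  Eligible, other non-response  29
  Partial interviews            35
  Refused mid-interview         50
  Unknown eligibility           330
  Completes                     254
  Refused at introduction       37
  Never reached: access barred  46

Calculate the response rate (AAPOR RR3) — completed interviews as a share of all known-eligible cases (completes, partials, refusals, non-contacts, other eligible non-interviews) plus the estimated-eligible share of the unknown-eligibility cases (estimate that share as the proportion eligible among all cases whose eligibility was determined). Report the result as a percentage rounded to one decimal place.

32.7%

Refused = 37 + 50 = 87
No contact after all attempts = 90 + 46 = 136
Numerator = 254
Determined eligible = 254 + 35 + 87 + 136 + 29 = 541
e = 541 / (541 + 216) = 541 / 757 = 0.7147
Estimated eligible among unknowns = 0.7147 × 330 = 235.85
Denom = 541 + 235.85 = 776.85
RR3 = 254 / 776.85 = 0.3270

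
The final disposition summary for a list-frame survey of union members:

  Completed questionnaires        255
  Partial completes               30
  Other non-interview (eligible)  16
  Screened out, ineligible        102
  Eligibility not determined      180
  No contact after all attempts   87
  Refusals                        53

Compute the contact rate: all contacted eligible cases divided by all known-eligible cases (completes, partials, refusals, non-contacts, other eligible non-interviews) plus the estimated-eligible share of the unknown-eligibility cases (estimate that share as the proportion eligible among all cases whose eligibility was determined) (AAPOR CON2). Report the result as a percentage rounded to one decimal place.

Numerator: 255 + 30 + 53 + 16 = 354
Eligible (known): 255 + 30 + 53 + 87 + 16 = 441
e = 441 / (441 + 102) = 441 / 543 = 0.8122
Eligible share of unknowns: 0.8122 × 180 = 146.20
Denom: 441 + 146.20 = 587.20
CON2 = 354 / 587.20 = 0.6029

60.3%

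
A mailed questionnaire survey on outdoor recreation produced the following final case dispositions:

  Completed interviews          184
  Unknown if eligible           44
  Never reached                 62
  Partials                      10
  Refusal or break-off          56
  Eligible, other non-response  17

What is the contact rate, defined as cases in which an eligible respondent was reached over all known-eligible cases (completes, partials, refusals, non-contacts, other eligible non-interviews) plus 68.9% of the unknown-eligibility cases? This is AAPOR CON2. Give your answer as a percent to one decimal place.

74.3%

Top = 184 + 10 + 56 + 17 = 267
Eligible (known) = 184 + 10 + 56 + 62 + 17 = 329
Estimated eligible among unknowns = 0.6890 × 44 = 30.32
Denom = 329 + 30.32 = 359.32
CON2 = 267 / 359.32 = 0.7431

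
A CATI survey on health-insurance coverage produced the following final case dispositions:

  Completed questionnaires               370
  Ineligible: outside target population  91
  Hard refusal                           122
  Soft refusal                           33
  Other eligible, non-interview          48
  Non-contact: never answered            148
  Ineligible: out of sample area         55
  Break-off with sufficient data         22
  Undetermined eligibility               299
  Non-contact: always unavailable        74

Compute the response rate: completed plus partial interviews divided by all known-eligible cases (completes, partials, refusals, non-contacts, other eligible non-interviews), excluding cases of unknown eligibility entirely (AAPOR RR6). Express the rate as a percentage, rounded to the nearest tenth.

48.0%

Refusals = 122 + 33 = 155
Never reached = 148 + 74 = 222
Ineligible = 91 + 55 = 146
Numerator → 370 + 22 = 392
Denominator → 370 + 22 + 155 + 222 + 48 = 817
RR6 = 392 / 817 = 0.4798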